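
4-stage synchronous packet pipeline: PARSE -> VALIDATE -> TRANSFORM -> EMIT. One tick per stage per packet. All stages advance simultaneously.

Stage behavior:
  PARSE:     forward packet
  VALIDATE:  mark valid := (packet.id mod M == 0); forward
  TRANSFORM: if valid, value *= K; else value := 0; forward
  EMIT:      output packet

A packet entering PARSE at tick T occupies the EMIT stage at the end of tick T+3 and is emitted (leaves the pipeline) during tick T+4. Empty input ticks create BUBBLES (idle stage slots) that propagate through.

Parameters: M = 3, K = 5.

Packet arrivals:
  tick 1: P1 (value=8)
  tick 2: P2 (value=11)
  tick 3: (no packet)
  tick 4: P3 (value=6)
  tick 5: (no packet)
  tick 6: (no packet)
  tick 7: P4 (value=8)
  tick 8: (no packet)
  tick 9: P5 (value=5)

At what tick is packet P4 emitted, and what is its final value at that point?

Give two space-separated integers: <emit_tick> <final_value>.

Answer: 11 0

Derivation:
Tick 1: [PARSE:P1(v=8,ok=F), VALIDATE:-, TRANSFORM:-, EMIT:-] out:-; in:P1
Tick 2: [PARSE:P2(v=11,ok=F), VALIDATE:P1(v=8,ok=F), TRANSFORM:-, EMIT:-] out:-; in:P2
Tick 3: [PARSE:-, VALIDATE:P2(v=11,ok=F), TRANSFORM:P1(v=0,ok=F), EMIT:-] out:-; in:-
Tick 4: [PARSE:P3(v=6,ok=F), VALIDATE:-, TRANSFORM:P2(v=0,ok=F), EMIT:P1(v=0,ok=F)] out:-; in:P3
Tick 5: [PARSE:-, VALIDATE:P3(v=6,ok=T), TRANSFORM:-, EMIT:P2(v=0,ok=F)] out:P1(v=0); in:-
Tick 6: [PARSE:-, VALIDATE:-, TRANSFORM:P3(v=30,ok=T), EMIT:-] out:P2(v=0); in:-
Tick 7: [PARSE:P4(v=8,ok=F), VALIDATE:-, TRANSFORM:-, EMIT:P3(v=30,ok=T)] out:-; in:P4
Tick 8: [PARSE:-, VALIDATE:P4(v=8,ok=F), TRANSFORM:-, EMIT:-] out:P3(v=30); in:-
Tick 9: [PARSE:P5(v=5,ok=F), VALIDATE:-, TRANSFORM:P4(v=0,ok=F), EMIT:-] out:-; in:P5
Tick 10: [PARSE:-, VALIDATE:P5(v=5,ok=F), TRANSFORM:-, EMIT:P4(v=0,ok=F)] out:-; in:-
Tick 11: [PARSE:-, VALIDATE:-, TRANSFORM:P5(v=0,ok=F), EMIT:-] out:P4(v=0); in:-
Tick 12: [PARSE:-, VALIDATE:-, TRANSFORM:-, EMIT:P5(v=0,ok=F)] out:-; in:-
Tick 13: [PARSE:-, VALIDATE:-, TRANSFORM:-, EMIT:-] out:P5(v=0); in:-
P4: arrives tick 7, valid=False (id=4, id%3=1), emit tick 11, final value 0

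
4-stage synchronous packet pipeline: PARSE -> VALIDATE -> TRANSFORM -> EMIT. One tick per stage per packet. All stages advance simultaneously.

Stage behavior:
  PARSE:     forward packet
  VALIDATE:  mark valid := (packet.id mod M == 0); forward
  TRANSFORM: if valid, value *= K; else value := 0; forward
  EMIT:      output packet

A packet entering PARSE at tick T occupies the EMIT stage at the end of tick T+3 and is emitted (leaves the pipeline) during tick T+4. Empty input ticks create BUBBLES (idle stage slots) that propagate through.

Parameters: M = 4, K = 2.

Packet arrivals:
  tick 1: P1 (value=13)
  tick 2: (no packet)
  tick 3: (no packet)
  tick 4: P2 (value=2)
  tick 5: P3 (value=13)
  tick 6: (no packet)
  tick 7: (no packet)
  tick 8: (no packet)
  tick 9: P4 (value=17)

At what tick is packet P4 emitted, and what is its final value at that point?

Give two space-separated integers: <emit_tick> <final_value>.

Tick 1: [PARSE:P1(v=13,ok=F), VALIDATE:-, TRANSFORM:-, EMIT:-] out:-; in:P1
Tick 2: [PARSE:-, VALIDATE:P1(v=13,ok=F), TRANSFORM:-, EMIT:-] out:-; in:-
Tick 3: [PARSE:-, VALIDATE:-, TRANSFORM:P1(v=0,ok=F), EMIT:-] out:-; in:-
Tick 4: [PARSE:P2(v=2,ok=F), VALIDATE:-, TRANSFORM:-, EMIT:P1(v=0,ok=F)] out:-; in:P2
Tick 5: [PARSE:P3(v=13,ok=F), VALIDATE:P2(v=2,ok=F), TRANSFORM:-, EMIT:-] out:P1(v=0); in:P3
Tick 6: [PARSE:-, VALIDATE:P3(v=13,ok=F), TRANSFORM:P2(v=0,ok=F), EMIT:-] out:-; in:-
Tick 7: [PARSE:-, VALIDATE:-, TRANSFORM:P3(v=0,ok=F), EMIT:P2(v=0,ok=F)] out:-; in:-
Tick 8: [PARSE:-, VALIDATE:-, TRANSFORM:-, EMIT:P3(v=0,ok=F)] out:P2(v=0); in:-
Tick 9: [PARSE:P4(v=17,ok=F), VALIDATE:-, TRANSFORM:-, EMIT:-] out:P3(v=0); in:P4
Tick 10: [PARSE:-, VALIDATE:P4(v=17,ok=T), TRANSFORM:-, EMIT:-] out:-; in:-
Tick 11: [PARSE:-, VALIDATE:-, TRANSFORM:P4(v=34,ok=T), EMIT:-] out:-; in:-
Tick 12: [PARSE:-, VALIDATE:-, TRANSFORM:-, EMIT:P4(v=34,ok=T)] out:-; in:-
Tick 13: [PARSE:-, VALIDATE:-, TRANSFORM:-, EMIT:-] out:P4(v=34); in:-
P4: arrives tick 9, valid=True (id=4, id%4=0), emit tick 13, final value 34

Answer: 13 34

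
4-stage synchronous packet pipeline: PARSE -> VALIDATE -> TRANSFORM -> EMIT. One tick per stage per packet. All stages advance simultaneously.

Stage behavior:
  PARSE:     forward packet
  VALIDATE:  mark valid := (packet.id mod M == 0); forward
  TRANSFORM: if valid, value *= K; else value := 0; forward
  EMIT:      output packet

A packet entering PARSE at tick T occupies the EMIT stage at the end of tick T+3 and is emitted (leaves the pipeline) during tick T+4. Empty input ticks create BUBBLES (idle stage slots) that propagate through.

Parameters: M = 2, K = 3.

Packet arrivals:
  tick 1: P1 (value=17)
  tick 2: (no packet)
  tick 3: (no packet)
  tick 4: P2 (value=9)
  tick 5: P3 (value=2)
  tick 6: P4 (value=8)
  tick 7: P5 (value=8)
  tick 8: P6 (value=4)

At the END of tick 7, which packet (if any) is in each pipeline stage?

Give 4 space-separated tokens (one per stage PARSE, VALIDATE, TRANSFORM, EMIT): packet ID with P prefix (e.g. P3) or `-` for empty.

Tick 1: [PARSE:P1(v=17,ok=F), VALIDATE:-, TRANSFORM:-, EMIT:-] out:-; in:P1
Tick 2: [PARSE:-, VALIDATE:P1(v=17,ok=F), TRANSFORM:-, EMIT:-] out:-; in:-
Tick 3: [PARSE:-, VALIDATE:-, TRANSFORM:P1(v=0,ok=F), EMIT:-] out:-; in:-
Tick 4: [PARSE:P2(v=9,ok=F), VALIDATE:-, TRANSFORM:-, EMIT:P1(v=0,ok=F)] out:-; in:P2
Tick 5: [PARSE:P3(v=2,ok=F), VALIDATE:P2(v=9,ok=T), TRANSFORM:-, EMIT:-] out:P1(v=0); in:P3
Tick 6: [PARSE:P4(v=8,ok=F), VALIDATE:P3(v=2,ok=F), TRANSFORM:P2(v=27,ok=T), EMIT:-] out:-; in:P4
Tick 7: [PARSE:P5(v=8,ok=F), VALIDATE:P4(v=8,ok=T), TRANSFORM:P3(v=0,ok=F), EMIT:P2(v=27,ok=T)] out:-; in:P5
At end of tick 7: ['P5', 'P4', 'P3', 'P2']

Answer: P5 P4 P3 P2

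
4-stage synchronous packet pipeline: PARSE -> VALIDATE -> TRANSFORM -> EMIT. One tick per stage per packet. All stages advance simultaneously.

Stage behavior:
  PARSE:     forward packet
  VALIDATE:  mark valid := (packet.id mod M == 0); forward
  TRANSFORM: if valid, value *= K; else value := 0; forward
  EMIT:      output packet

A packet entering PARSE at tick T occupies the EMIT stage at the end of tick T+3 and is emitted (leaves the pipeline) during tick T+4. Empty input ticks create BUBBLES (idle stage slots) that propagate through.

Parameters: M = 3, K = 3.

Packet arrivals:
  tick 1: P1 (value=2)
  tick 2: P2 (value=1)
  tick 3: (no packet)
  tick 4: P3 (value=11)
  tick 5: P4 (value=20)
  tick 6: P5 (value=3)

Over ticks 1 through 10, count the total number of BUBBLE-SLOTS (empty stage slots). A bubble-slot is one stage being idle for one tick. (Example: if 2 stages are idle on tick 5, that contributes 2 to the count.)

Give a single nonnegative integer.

Answer: 20

Derivation:
Tick 1: [PARSE:P1(v=2,ok=F), VALIDATE:-, TRANSFORM:-, EMIT:-] out:-; bubbles=3
Tick 2: [PARSE:P2(v=1,ok=F), VALIDATE:P1(v=2,ok=F), TRANSFORM:-, EMIT:-] out:-; bubbles=2
Tick 3: [PARSE:-, VALIDATE:P2(v=1,ok=F), TRANSFORM:P1(v=0,ok=F), EMIT:-] out:-; bubbles=2
Tick 4: [PARSE:P3(v=11,ok=F), VALIDATE:-, TRANSFORM:P2(v=0,ok=F), EMIT:P1(v=0,ok=F)] out:-; bubbles=1
Tick 5: [PARSE:P4(v=20,ok=F), VALIDATE:P3(v=11,ok=T), TRANSFORM:-, EMIT:P2(v=0,ok=F)] out:P1(v=0); bubbles=1
Tick 6: [PARSE:P5(v=3,ok=F), VALIDATE:P4(v=20,ok=F), TRANSFORM:P3(v=33,ok=T), EMIT:-] out:P2(v=0); bubbles=1
Tick 7: [PARSE:-, VALIDATE:P5(v=3,ok=F), TRANSFORM:P4(v=0,ok=F), EMIT:P3(v=33,ok=T)] out:-; bubbles=1
Tick 8: [PARSE:-, VALIDATE:-, TRANSFORM:P5(v=0,ok=F), EMIT:P4(v=0,ok=F)] out:P3(v=33); bubbles=2
Tick 9: [PARSE:-, VALIDATE:-, TRANSFORM:-, EMIT:P5(v=0,ok=F)] out:P4(v=0); bubbles=3
Tick 10: [PARSE:-, VALIDATE:-, TRANSFORM:-, EMIT:-] out:P5(v=0); bubbles=4
Total bubble-slots: 20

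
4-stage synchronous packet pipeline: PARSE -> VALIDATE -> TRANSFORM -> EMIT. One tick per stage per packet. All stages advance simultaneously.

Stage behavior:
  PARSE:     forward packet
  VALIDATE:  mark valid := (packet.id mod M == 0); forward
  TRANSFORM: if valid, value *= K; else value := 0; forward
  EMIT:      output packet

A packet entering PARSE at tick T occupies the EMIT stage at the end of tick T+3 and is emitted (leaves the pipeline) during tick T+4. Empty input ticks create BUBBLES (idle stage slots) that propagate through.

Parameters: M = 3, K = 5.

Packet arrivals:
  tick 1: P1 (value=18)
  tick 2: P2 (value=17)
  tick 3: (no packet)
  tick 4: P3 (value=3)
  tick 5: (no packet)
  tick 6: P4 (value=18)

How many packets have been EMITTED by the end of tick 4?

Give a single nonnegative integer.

Answer: 0

Derivation:
Tick 1: [PARSE:P1(v=18,ok=F), VALIDATE:-, TRANSFORM:-, EMIT:-] out:-; in:P1
Tick 2: [PARSE:P2(v=17,ok=F), VALIDATE:P1(v=18,ok=F), TRANSFORM:-, EMIT:-] out:-; in:P2
Tick 3: [PARSE:-, VALIDATE:P2(v=17,ok=F), TRANSFORM:P1(v=0,ok=F), EMIT:-] out:-; in:-
Tick 4: [PARSE:P3(v=3,ok=F), VALIDATE:-, TRANSFORM:P2(v=0,ok=F), EMIT:P1(v=0,ok=F)] out:-; in:P3
Emitted by tick 4: []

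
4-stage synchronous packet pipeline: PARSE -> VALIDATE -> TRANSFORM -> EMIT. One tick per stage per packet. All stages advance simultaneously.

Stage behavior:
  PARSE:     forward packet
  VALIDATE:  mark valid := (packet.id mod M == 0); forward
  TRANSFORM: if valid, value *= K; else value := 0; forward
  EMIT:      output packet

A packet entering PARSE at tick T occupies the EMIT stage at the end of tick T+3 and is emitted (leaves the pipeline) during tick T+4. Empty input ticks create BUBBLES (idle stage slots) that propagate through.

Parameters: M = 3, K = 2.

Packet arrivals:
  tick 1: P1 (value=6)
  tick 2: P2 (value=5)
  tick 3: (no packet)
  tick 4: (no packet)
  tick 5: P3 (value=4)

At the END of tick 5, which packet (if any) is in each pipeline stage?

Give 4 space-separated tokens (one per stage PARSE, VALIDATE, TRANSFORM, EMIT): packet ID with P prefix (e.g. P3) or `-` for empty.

Answer: P3 - - P2

Derivation:
Tick 1: [PARSE:P1(v=6,ok=F), VALIDATE:-, TRANSFORM:-, EMIT:-] out:-; in:P1
Tick 2: [PARSE:P2(v=5,ok=F), VALIDATE:P1(v=6,ok=F), TRANSFORM:-, EMIT:-] out:-; in:P2
Tick 3: [PARSE:-, VALIDATE:P2(v=5,ok=F), TRANSFORM:P1(v=0,ok=F), EMIT:-] out:-; in:-
Tick 4: [PARSE:-, VALIDATE:-, TRANSFORM:P2(v=0,ok=F), EMIT:P1(v=0,ok=F)] out:-; in:-
Tick 5: [PARSE:P3(v=4,ok=F), VALIDATE:-, TRANSFORM:-, EMIT:P2(v=0,ok=F)] out:P1(v=0); in:P3
At end of tick 5: ['P3', '-', '-', 'P2']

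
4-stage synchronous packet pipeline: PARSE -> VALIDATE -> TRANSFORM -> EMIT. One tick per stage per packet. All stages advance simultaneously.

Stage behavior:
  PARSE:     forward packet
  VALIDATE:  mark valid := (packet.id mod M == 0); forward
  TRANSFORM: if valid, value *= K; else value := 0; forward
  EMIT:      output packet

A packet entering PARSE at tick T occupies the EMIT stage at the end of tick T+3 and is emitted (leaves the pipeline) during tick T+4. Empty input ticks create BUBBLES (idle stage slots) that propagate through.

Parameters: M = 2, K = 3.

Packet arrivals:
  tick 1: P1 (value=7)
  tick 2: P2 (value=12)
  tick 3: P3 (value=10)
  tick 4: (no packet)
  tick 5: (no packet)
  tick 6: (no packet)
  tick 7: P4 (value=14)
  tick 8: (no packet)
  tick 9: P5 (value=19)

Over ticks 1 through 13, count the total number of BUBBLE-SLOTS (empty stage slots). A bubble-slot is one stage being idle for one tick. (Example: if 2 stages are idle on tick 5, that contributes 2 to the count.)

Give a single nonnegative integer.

Answer: 32

Derivation:
Tick 1: [PARSE:P1(v=7,ok=F), VALIDATE:-, TRANSFORM:-, EMIT:-] out:-; bubbles=3
Tick 2: [PARSE:P2(v=12,ok=F), VALIDATE:P1(v=7,ok=F), TRANSFORM:-, EMIT:-] out:-; bubbles=2
Tick 3: [PARSE:P3(v=10,ok=F), VALIDATE:P2(v=12,ok=T), TRANSFORM:P1(v=0,ok=F), EMIT:-] out:-; bubbles=1
Tick 4: [PARSE:-, VALIDATE:P3(v=10,ok=F), TRANSFORM:P2(v=36,ok=T), EMIT:P1(v=0,ok=F)] out:-; bubbles=1
Tick 5: [PARSE:-, VALIDATE:-, TRANSFORM:P3(v=0,ok=F), EMIT:P2(v=36,ok=T)] out:P1(v=0); bubbles=2
Tick 6: [PARSE:-, VALIDATE:-, TRANSFORM:-, EMIT:P3(v=0,ok=F)] out:P2(v=36); bubbles=3
Tick 7: [PARSE:P4(v=14,ok=F), VALIDATE:-, TRANSFORM:-, EMIT:-] out:P3(v=0); bubbles=3
Tick 8: [PARSE:-, VALIDATE:P4(v=14,ok=T), TRANSFORM:-, EMIT:-] out:-; bubbles=3
Tick 9: [PARSE:P5(v=19,ok=F), VALIDATE:-, TRANSFORM:P4(v=42,ok=T), EMIT:-] out:-; bubbles=2
Tick 10: [PARSE:-, VALIDATE:P5(v=19,ok=F), TRANSFORM:-, EMIT:P4(v=42,ok=T)] out:-; bubbles=2
Tick 11: [PARSE:-, VALIDATE:-, TRANSFORM:P5(v=0,ok=F), EMIT:-] out:P4(v=42); bubbles=3
Tick 12: [PARSE:-, VALIDATE:-, TRANSFORM:-, EMIT:P5(v=0,ok=F)] out:-; bubbles=3
Tick 13: [PARSE:-, VALIDATE:-, TRANSFORM:-, EMIT:-] out:P5(v=0); bubbles=4
Total bubble-slots: 32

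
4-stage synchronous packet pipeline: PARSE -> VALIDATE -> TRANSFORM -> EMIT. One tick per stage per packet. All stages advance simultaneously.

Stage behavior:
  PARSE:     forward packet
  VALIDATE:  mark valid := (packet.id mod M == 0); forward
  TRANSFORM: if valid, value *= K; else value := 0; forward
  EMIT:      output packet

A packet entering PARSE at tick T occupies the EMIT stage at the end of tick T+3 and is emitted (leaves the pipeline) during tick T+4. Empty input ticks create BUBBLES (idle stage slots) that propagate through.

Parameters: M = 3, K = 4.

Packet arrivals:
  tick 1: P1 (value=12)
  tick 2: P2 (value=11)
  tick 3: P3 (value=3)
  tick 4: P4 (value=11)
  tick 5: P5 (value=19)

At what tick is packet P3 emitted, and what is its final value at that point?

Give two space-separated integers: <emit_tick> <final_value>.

Answer: 7 12

Derivation:
Tick 1: [PARSE:P1(v=12,ok=F), VALIDATE:-, TRANSFORM:-, EMIT:-] out:-; in:P1
Tick 2: [PARSE:P2(v=11,ok=F), VALIDATE:P1(v=12,ok=F), TRANSFORM:-, EMIT:-] out:-; in:P2
Tick 3: [PARSE:P3(v=3,ok=F), VALIDATE:P2(v=11,ok=F), TRANSFORM:P1(v=0,ok=F), EMIT:-] out:-; in:P3
Tick 4: [PARSE:P4(v=11,ok=F), VALIDATE:P3(v=3,ok=T), TRANSFORM:P2(v=0,ok=F), EMIT:P1(v=0,ok=F)] out:-; in:P4
Tick 5: [PARSE:P5(v=19,ok=F), VALIDATE:P4(v=11,ok=F), TRANSFORM:P3(v=12,ok=T), EMIT:P2(v=0,ok=F)] out:P1(v=0); in:P5
Tick 6: [PARSE:-, VALIDATE:P5(v=19,ok=F), TRANSFORM:P4(v=0,ok=F), EMIT:P3(v=12,ok=T)] out:P2(v=0); in:-
Tick 7: [PARSE:-, VALIDATE:-, TRANSFORM:P5(v=0,ok=F), EMIT:P4(v=0,ok=F)] out:P3(v=12); in:-
Tick 8: [PARSE:-, VALIDATE:-, TRANSFORM:-, EMIT:P5(v=0,ok=F)] out:P4(v=0); in:-
Tick 9: [PARSE:-, VALIDATE:-, TRANSFORM:-, EMIT:-] out:P5(v=0); in:-
P3: arrives tick 3, valid=True (id=3, id%3=0), emit tick 7, final value 12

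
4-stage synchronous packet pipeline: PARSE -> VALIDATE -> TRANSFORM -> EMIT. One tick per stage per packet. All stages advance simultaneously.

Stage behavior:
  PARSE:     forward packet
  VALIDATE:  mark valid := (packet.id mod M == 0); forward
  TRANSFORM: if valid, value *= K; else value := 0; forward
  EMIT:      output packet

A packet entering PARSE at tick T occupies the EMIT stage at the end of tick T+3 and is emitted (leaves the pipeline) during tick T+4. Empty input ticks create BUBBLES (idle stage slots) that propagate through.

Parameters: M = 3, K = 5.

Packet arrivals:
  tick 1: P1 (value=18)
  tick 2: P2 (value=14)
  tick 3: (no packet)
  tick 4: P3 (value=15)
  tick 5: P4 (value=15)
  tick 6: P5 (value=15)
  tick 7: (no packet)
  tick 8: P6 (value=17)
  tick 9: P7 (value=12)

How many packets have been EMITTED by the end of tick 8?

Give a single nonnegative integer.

Answer: 3

Derivation:
Tick 1: [PARSE:P1(v=18,ok=F), VALIDATE:-, TRANSFORM:-, EMIT:-] out:-; in:P1
Tick 2: [PARSE:P2(v=14,ok=F), VALIDATE:P1(v=18,ok=F), TRANSFORM:-, EMIT:-] out:-; in:P2
Tick 3: [PARSE:-, VALIDATE:P2(v=14,ok=F), TRANSFORM:P1(v=0,ok=F), EMIT:-] out:-; in:-
Tick 4: [PARSE:P3(v=15,ok=F), VALIDATE:-, TRANSFORM:P2(v=0,ok=F), EMIT:P1(v=0,ok=F)] out:-; in:P3
Tick 5: [PARSE:P4(v=15,ok=F), VALIDATE:P3(v=15,ok=T), TRANSFORM:-, EMIT:P2(v=0,ok=F)] out:P1(v=0); in:P4
Tick 6: [PARSE:P5(v=15,ok=F), VALIDATE:P4(v=15,ok=F), TRANSFORM:P3(v=75,ok=T), EMIT:-] out:P2(v=0); in:P5
Tick 7: [PARSE:-, VALIDATE:P5(v=15,ok=F), TRANSFORM:P4(v=0,ok=F), EMIT:P3(v=75,ok=T)] out:-; in:-
Tick 8: [PARSE:P6(v=17,ok=F), VALIDATE:-, TRANSFORM:P5(v=0,ok=F), EMIT:P4(v=0,ok=F)] out:P3(v=75); in:P6
Emitted by tick 8: ['P1', 'P2', 'P3']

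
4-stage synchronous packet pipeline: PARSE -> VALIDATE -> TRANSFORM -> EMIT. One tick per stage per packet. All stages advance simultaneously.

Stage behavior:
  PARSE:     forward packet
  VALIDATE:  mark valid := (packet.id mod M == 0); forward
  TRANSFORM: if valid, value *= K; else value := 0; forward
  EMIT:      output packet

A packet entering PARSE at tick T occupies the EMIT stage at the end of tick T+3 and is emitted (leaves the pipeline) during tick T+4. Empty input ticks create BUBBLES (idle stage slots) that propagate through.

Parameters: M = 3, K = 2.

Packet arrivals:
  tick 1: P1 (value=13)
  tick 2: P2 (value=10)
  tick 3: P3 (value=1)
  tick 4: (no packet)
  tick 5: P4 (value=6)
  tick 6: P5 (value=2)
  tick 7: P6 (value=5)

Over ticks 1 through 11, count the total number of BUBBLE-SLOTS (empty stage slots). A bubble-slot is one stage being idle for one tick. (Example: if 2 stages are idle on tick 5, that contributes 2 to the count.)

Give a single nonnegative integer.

Tick 1: [PARSE:P1(v=13,ok=F), VALIDATE:-, TRANSFORM:-, EMIT:-] out:-; bubbles=3
Tick 2: [PARSE:P2(v=10,ok=F), VALIDATE:P1(v=13,ok=F), TRANSFORM:-, EMIT:-] out:-; bubbles=2
Tick 3: [PARSE:P3(v=1,ok=F), VALIDATE:P2(v=10,ok=F), TRANSFORM:P1(v=0,ok=F), EMIT:-] out:-; bubbles=1
Tick 4: [PARSE:-, VALIDATE:P3(v=1,ok=T), TRANSFORM:P2(v=0,ok=F), EMIT:P1(v=0,ok=F)] out:-; bubbles=1
Tick 5: [PARSE:P4(v=6,ok=F), VALIDATE:-, TRANSFORM:P3(v=2,ok=T), EMIT:P2(v=0,ok=F)] out:P1(v=0); bubbles=1
Tick 6: [PARSE:P5(v=2,ok=F), VALIDATE:P4(v=6,ok=F), TRANSFORM:-, EMIT:P3(v=2,ok=T)] out:P2(v=0); bubbles=1
Tick 7: [PARSE:P6(v=5,ok=F), VALIDATE:P5(v=2,ok=F), TRANSFORM:P4(v=0,ok=F), EMIT:-] out:P3(v=2); bubbles=1
Tick 8: [PARSE:-, VALIDATE:P6(v=5,ok=T), TRANSFORM:P5(v=0,ok=F), EMIT:P4(v=0,ok=F)] out:-; bubbles=1
Tick 9: [PARSE:-, VALIDATE:-, TRANSFORM:P6(v=10,ok=T), EMIT:P5(v=0,ok=F)] out:P4(v=0); bubbles=2
Tick 10: [PARSE:-, VALIDATE:-, TRANSFORM:-, EMIT:P6(v=10,ok=T)] out:P5(v=0); bubbles=3
Tick 11: [PARSE:-, VALIDATE:-, TRANSFORM:-, EMIT:-] out:P6(v=10); bubbles=4
Total bubble-slots: 20

Answer: 20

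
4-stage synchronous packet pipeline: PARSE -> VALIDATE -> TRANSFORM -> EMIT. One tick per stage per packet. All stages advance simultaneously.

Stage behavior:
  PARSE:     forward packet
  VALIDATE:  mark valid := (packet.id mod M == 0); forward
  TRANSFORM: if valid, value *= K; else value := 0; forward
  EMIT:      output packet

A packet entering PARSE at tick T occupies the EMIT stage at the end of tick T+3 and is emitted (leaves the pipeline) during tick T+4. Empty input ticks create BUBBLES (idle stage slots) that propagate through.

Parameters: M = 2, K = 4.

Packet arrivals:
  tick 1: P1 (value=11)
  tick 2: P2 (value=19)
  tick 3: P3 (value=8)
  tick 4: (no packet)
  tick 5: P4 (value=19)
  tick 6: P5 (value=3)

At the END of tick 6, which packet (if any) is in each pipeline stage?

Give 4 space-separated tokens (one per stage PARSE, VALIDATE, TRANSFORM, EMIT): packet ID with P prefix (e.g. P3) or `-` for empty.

Answer: P5 P4 - P3

Derivation:
Tick 1: [PARSE:P1(v=11,ok=F), VALIDATE:-, TRANSFORM:-, EMIT:-] out:-; in:P1
Tick 2: [PARSE:P2(v=19,ok=F), VALIDATE:P1(v=11,ok=F), TRANSFORM:-, EMIT:-] out:-; in:P2
Tick 3: [PARSE:P3(v=8,ok=F), VALIDATE:P2(v=19,ok=T), TRANSFORM:P1(v=0,ok=F), EMIT:-] out:-; in:P3
Tick 4: [PARSE:-, VALIDATE:P3(v=8,ok=F), TRANSFORM:P2(v=76,ok=T), EMIT:P1(v=0,ok=F)] out:-; in:-
Tick 5: [PARSE:P4(v=19,ok=F), VALIDATE:-, TRANSFORM:P3(v=0,ok=F), EMIT:P2(v=76,ok=T)] out:P1(v=0); in:P4
Tick 6: [PARSE:P5(v=3,ok=F), VALIDATE:P4(v=19,ok=T), TRANSFORM:-, EMIT:P3(v=0,ok=F)] out:P2(v=76); in:P5
At end of tick 6: ['P5', 'P4', '-', 'P3']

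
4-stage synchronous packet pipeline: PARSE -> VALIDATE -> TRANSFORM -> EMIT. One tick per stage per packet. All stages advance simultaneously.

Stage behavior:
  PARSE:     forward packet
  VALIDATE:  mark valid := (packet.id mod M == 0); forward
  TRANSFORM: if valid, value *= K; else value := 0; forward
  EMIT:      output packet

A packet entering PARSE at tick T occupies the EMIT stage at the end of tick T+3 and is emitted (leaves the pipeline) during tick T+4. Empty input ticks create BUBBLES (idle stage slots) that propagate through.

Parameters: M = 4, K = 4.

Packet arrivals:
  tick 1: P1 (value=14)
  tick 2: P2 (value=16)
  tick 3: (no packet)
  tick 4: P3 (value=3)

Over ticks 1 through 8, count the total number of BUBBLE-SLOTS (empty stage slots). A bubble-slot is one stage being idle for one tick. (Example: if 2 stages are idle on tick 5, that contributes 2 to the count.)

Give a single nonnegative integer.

Answer: 20

Derivation:
Tick 1: [PARSE:P1(v=14,ok=F), VALIDATE:-, TRANSFORM:-, EMIT:-] out:-; bubbles=3
Tick 2: [PARSE:P2(v=16,ok=F), VALIDATE:P1(v=14,ok=F), TRANSFORM:-, EMIT:-] out:-; bubbles=2
Tick 3: [PARSE:-, VALIDATE:P2(v=16,ok=F), TRANSFORM:P1(v=0,ok=F), EMIT:-] out:-; bubbles=2
Tick 4: [PARSE:P3(v=3,ok=F), VALIDATE:-, TRANSFORM:P2(v=0,ok=F), EMIT:P1(v=0,ok=F)] out:-; bubbles=1
Tick 5: [PARSE:-, VALIDATE:P3(v=3,ok=F), TRANSFORM:-, EMIT:P2(v=0,ok=F)] out:P1(v=0); bubbles=2
Tick 6: [PARSE:-, VALIDATE:-, TRANSFORM:P3(v=0,ok=F), EMIT:-] out:P2(v=0); bubbles=3
Tick 7: [PARSE:-, VALIDATE:-, TRANSFORM:-, EMIT:P3(v=0,ok=F)] out:-; bubbles=3
Tick 8: [PARSE:-, VALIDATE:-, TRANSFORM:-, EMIT:-] out:P3(v=0); bubbles=4
Total bubble-slots: 20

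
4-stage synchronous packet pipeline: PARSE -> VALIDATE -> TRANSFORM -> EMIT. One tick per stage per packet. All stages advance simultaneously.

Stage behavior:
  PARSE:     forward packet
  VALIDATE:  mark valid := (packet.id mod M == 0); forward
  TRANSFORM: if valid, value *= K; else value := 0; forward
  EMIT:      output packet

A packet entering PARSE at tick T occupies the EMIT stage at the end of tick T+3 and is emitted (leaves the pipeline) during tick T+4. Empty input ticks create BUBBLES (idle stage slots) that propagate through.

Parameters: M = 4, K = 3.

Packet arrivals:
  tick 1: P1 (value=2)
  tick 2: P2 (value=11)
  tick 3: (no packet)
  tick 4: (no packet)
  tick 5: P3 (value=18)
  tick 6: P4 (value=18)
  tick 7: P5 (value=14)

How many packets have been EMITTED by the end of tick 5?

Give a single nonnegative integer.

Answer: 1

Derivation:
Tick 1: [PARSE:P1(v=2,ok=F), VALIDATE:-, TRANSFORM:-, EMIT:-] out:-; in:P1
Tick 2: [PARSE:P2(v=11,ok=F), VALIDATE:P1(v=2,ok=F), TRANSFORM:-, EMIT:-] out:-; in:P2
Tick 3: [PARSE:-, VALIDATE:P2(v=11,ok=F), TRANSFORM:P1(v=0,ok=F), EMIT:-] out:-; in:-
Tick 4: [PARSE:-, VALIDATE:-, TRANSFORM:P2(v=0,ok=F), EMIT:P1(v=0,ok=F)] out:-; in:-
Tick 5: [PARSE:P3(v=18,ok=F), VALIDATE:-, TRANSFORM:-, EMIT:P2(v=0,ok=F)] out:P1(v=0); in:P3
Emitted by tick 5: ['P1']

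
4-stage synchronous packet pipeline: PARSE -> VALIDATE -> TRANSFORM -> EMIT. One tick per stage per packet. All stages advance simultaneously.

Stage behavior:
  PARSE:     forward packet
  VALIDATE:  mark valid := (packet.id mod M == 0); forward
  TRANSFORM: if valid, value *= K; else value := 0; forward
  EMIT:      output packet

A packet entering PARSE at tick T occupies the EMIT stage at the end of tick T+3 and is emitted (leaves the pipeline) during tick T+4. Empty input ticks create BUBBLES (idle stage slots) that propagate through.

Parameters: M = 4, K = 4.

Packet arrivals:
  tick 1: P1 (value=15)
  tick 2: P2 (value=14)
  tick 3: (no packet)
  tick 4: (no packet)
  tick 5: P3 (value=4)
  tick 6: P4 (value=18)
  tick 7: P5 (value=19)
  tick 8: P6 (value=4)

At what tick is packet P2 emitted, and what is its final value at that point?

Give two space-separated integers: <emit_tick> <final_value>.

Answer: 6 0

Derivation:
Tick 1: [PARSE:P1(v=15,ok=F), VALIDATE:-, TRANSFORM:-, EMIT:-] out:-; in:P1
Tick 2: [PARSE:P2(v=14,ok=F), VALIDATE:P1(v=15,ok=F), TRANSFORM:-, EMIT:-] out:-; in:P2
Tick 3: [PARSE:-, VALIDATE:P2(v=14,ok=F), TRANSFORM:P1(v=0,ok=F), EMIT:-] out:-; in:-
Tick 4: [PARSE:-, VALIDATE:-, TRANSFORM:P2(v=0,ok=F), EMIT:P1(v=0,ok=F)] out:-; in:-
Tick 5: [PARSE:P3(v=4,ok=F), VALIDATE:-, TRANSFORM:-, EMIT:P2(v=0,ok=F)] out:P1(v=0); in:P3
Tick 6: [PARSE:P4(v=18,ok=F), VALIDATE:P3(v=4,ok=F), TRANSFORM:-, EMIT:-] out:P2(v=0); in:P4
Tick 7: [PARSE:P5(v=19,ok=F), VALIDATE:P4(v=18,ok=T), TRANSFORM:P3(v=0,ok=F), EMIT:-] out:-; in:P5
Tick 8: [PARSE:P6(v=4,ok=F), VALIDATE:P5(v=19,ok=F), TRANSFORM:P4(v=72,ok=T), EMIT:P3(v=0,ok=F)] out:-; in:P6
Tick 9: [PARSE:-, VALIDATE:P6(v=4,ok=F), TRANSFORM:P5(v=0,ok=F), EMIT:P4(v=72,ok=T)] out:P3(v=0); in:-
Tick 10: [PARSE:-, VALIDATE:-, TRANSFORM:P6(v=0,ok=F), EMIT:P5(v=0,ok=F)] out:P4(v=72); in:-
Tick 11: [PARSE:-, VALIDATE:-, TRANSFORM:-, EMIT:P6(v=0,ok=F)] out:P5(v=0); in:-
Tick 12: [PARSE:-, VALIDATE:-, TRANSFORM:-, EMIT:-] out:P6(v=0); in:-
P2: arrives tick 2, valid=False (id=2, id%4=2), emit tick 6, final value 0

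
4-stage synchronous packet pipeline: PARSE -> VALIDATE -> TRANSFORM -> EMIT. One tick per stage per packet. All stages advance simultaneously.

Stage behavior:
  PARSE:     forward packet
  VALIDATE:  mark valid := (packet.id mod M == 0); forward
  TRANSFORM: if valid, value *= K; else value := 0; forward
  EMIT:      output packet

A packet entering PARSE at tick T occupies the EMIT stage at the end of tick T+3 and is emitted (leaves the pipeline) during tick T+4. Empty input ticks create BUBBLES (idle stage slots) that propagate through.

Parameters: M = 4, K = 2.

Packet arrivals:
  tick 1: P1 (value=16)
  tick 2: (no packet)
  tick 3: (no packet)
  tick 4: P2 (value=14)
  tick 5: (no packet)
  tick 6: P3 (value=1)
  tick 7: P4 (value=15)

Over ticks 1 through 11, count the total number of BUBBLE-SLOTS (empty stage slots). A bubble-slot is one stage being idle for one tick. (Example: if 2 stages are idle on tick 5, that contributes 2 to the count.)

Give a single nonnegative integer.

Answer: 28

Derivation:
Tick 1: [PARSE:P1(v=16,ok=F), VALIDATE:-, TRANSFORM:-, EMIT:-] out:-; bubbles=3
Tick 2: [PARSE:-, VALIDATE:P1(v=16,ok=F), TRANSFORM:-, EMIT:-] out:-; bubbles=3
Tick 3: [PARSE:-, VALIDATE:-, TRANSFORM:P1(v=0,ok=F), EMIT:-] out:-; bubbles=3
Tick 4: [PARSE:P2(v=14,ok=F), VALIDATE:-, TRANSFORM:-, EMIT:P1(v=0,ok=F)] out:-; bubbles=2
Tick 5: [PARSE:-, VALIDATE:P2(v=14,ok=F), TRANSFORM:-, EMIT:-] out:P1(v=0); bubbles=3
Tick 6: [PARSE:P3(v=1,ok=F), VALIDATE:-, TRANSFORM:P2(v=0,ok=F), EMIT:-] out:-; bubbles=2
Tick 7: [PARSE:P4(v=15,ok=F), VALIDATE:P3(v=1,ok=F), TRANSFORM:-, EMIT:P2(v=0,ok=F)] out:-; bubbles=1
Tick 8: [PARSE:-, VALIDATE:P4(v=15,ok=T), TRANSFORM:P3(v=0,ok=F), EMIT:-] out:P2(v=0); bubbles=2
Tick 9: [PARSE:-, VALIDATE:-, TRANSFORM:P4(v=30,ok=T), EMIT:P3(v=0,ok=F)] out:-; bubbles=2
Tick 10: [PARSE:-, VALIDATE:-, TRANSFORM:-, EMIT:P4(v=30,ok=T)] out:P3(v=0); bubbles=3
Tick 11: [PARSE:-, VALIDATE:-, TRANSFORM:-, EMIT:-] out:P4(v=30); bubbles=4
Total bubble-slots: 28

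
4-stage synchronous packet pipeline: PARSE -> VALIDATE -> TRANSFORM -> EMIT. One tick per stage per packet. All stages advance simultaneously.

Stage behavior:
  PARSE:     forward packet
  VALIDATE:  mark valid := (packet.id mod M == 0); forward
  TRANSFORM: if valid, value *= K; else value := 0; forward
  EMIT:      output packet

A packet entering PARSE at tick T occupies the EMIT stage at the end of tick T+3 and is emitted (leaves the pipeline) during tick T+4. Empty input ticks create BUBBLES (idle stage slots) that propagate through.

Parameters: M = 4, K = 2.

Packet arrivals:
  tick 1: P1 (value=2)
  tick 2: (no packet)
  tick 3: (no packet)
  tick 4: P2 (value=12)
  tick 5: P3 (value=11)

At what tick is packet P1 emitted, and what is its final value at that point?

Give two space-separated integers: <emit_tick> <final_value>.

Tick 1: [PARSE:P1(v=2,ok=F), VALIDATE:-, TRANSFORM:-, EMIT:-] out:-; in:P1
Tick 2: [PARSE:-, VALIDATE:P1(v=2,ok=F), TRANSFORM:-, EMIT:-] out:-; in:-
Tick 3: [PARSE:-, VALIDATE:-, TRANSFORM:P1(v=0,ok=F), EMIT:-] out:-; in:-
Tick 4: [PARSE:P2(v=12,ok=F), VALIDATE:-, TRANSFORM:-, EMIT:P1(v=0,ok=F)] out:-; in:P2
Tick 5: [PARSE:P3(v=11,ok=F), VALIDATE:P2(v=12,ok=F), TRANSFORM:-, EMIT:-] out:P1(v=0); in:P3
Tick 6: [PARSE:-, VALIDATE:P3(v=11,ok=F), TRANSFORM:P2(v=0,ok=F), EMIT:-] out:-; in:-
Tick 7: [PARSE:-, VALIDATE:-, TRANSFORM:P3(v=0,ok=F), EMIT:P2(v=0,ok=F)] out:-; in:-
Tick 8: [PARSE:-, VALIDATE:-, TRANSFORM:-, EMIT:P3(v=0,ok=F)] out:P2(v=0); in:-
Tick 9: [PARSE:-, VALIDATE:-, TRANSFORM:-, EMIT:-] out:P3(v=0); in:-
P1: arrives tick 1, valid=False (id=1, id%4=1), emit tick 5, final value 0

Answer: 5 0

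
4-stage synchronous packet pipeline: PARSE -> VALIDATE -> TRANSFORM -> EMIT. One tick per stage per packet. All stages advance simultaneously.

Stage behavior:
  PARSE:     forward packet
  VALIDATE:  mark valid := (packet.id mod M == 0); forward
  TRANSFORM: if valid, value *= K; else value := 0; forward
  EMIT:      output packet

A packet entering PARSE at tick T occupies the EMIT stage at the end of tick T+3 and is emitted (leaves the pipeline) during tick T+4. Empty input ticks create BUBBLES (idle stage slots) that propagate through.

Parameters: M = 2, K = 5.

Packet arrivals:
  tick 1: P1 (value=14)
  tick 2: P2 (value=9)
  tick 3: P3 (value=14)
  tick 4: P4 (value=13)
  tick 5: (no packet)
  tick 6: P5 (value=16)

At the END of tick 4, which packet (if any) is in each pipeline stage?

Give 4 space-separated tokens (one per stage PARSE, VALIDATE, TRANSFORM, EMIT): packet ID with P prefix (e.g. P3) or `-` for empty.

Answer: P4 P3 P2 P1

Derivation:
Tick 1: [PARSE:P1(v=14,ok=F), VALIDATE:-, TRANSFORM:-, EMIT:-] out:-; in:P1
Tick 2: [PARSE:P2(v=9,ok=F), VALIDATE:P1(v=14,ok=F), TRANSFORM:-, EMIT:-] out:-; in:P2
Tick 3: [PARSE:P3(v=14,ok=F), VALIDATE:P2(v=9,ok=T), TRANSFORM:P1(v=0,ok=F), EMIT:-] out:-; in:P3
Tick 4: [PARSE:P4(v=13,ok=F), VALIDATE:P3(v=14,ok=F), TRANSFORM:P2(v=45,ok=T), EMIT:P1(v=0,ok=F)] out:-; in:P4
At end of tick 4: ['P4', 'P3', 'P2', 'P1']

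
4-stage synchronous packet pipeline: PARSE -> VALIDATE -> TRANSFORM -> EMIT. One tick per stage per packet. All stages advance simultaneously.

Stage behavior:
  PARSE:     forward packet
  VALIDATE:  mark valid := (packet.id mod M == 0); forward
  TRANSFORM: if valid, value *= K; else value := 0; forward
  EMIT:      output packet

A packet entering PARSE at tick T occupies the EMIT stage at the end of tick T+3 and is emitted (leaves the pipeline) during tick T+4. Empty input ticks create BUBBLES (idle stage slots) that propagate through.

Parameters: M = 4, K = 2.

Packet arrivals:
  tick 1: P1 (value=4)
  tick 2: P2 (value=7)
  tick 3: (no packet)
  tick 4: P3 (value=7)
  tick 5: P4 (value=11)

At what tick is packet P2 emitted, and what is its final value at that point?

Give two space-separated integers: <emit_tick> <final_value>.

Tick 1: [PARSE:P1(v=4,ok=F), VALIDATE:-, TRANSFORM:-, EMIT:-] out:-; in:P1
Tick 2: [PARSE:P2(v=7,ok=F), VALIDATE:P1(v=4,ok=F), TRANSFORM:-, EMIT:-] out:-; in:P2
Tick 3: [PARSE:-, VALIDATE:P2(v=7,ok=F), TRANSFORM:P1(v=0,ok=F), EMIT:-] out:-; in:-
Tick 4: [PARSE:P3(v=7,ok=F), VALIDATE:-, TRANSFORM:P2(v=0,ok=F), EMIT:P1(v=0,ok=F)] out:-; in:P3
Tick 5: [PARSE:P4(v=11,ok=F), VALIDATE:P3(v=7,ok=F), TRANSFORM:-, EMIT:P2(v=0,ok=F)] out:P1(v=0); in:P4
Tick 6: [PARSE:-, VALIDATE:P4(v=11,ok=T), TRANSFORM:P3(v=0,ok=F), EMIT:-] out:P2(v=0); in:-
Tick 7: [PARSE:-, VALIDATE:-, TRANSFORM:P4(v=22,ok=T), EMIT:P3(v=0,ok=F)] out:-; in:-
Tick 8: [PARSE:-, VALIDATE:-, TRANSFORM:-, EMIT:P4(v=22,ok=T)] out:P3(v=0); in:-
Tick 9: [PARSE:-, VALIDATE:-, TRANSFORM:-, EMIT:-] out:P4(v=22); in:-
P2: arrives tick 2, valid=False (id=2, id%4=2), emit tick 6, final value 0

Answer: 6 0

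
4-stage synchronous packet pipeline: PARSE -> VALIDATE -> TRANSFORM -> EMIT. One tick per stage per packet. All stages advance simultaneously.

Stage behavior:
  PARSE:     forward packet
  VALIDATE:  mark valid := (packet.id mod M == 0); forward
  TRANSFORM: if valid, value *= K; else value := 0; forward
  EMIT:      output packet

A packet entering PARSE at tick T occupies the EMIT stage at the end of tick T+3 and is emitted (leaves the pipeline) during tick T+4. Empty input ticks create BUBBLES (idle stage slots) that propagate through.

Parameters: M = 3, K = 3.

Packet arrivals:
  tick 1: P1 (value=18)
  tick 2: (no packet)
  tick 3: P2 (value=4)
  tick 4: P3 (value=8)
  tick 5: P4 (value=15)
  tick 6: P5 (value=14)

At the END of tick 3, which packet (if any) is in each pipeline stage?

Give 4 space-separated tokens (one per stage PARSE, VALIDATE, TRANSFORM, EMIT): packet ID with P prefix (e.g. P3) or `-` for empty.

Tick 1: [PARSE:P1(v=18,ok=F), VALIDATE:-, TRANSFORM:-, EMIT:-] out:-; in:P1
Tick 2: [PARSE:-, VALIDATE:P1(v=18,ok=F), TRANSFORM:-, EMIT:-] out:-; in:-
Tick 3: [PARSE:P2(v=4,ok=F), VALIDATE:-, TRANSFORM:P1(v=0,ok=F), EMIT:-] out:-; in:P2
At end of tick 3: ['P2', '-', 'P1', '-']

Answer: P2 - P1 -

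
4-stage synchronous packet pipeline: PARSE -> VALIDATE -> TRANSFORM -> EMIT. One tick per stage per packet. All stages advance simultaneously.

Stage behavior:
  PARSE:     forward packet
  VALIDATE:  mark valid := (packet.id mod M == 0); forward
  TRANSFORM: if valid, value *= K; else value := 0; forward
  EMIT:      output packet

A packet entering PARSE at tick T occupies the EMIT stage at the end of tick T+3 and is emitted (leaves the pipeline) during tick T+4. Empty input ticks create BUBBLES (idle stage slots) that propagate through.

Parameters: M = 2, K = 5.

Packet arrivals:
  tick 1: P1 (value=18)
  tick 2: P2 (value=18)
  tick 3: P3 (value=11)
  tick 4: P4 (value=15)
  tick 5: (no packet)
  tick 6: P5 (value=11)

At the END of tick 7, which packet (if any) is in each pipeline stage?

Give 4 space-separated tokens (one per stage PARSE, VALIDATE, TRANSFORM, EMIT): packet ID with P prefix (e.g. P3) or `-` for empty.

Tick 1: [PARSE:P1(v=18,ok=F), VALIDATE:-, TRANSFORM:-, EMIT:-] out:-; in:P1
Tick 2: [PARSE:P2(v=18,ok=F), VALIDATE:P1(v=18,ok=F), TRANSFORM:-, EMIT:-] out:-; in:P2
Tick 3: [PARSE:P3(v=11,ok=F), VALIDATE:P2(v=18,ok=T), TRANSFORM:P1(v=0,ok=F), EMIT:-] out:-; in:P3
Tick 4: [PARSE:P4(v=15,ok=F), VALIDATE:P3(v=11,ok=F), TRANSFORM:P2(v=90,ok=T), EMIT:P1(v=0,ok=F)] out:-; in:P4
Tick 5: [PARSE:-, VALIDATE:P4(v=15,ok=T), TRANSFORM:P3(v=0,ok=F), EMIT:P2(v=90,ok=T)] out:P1(v=0); in:-
Tick 6: [PARSE:P5(v=11,ok=F), VALIDATE:-, TRANSFORM:P4(v=75,ok=T), EMIT:P3(v=0,ok=F)] out:P2(v=90); in:P5
Tick 7: [PARSE:-, VALIDATE:P5(v=11,ok=F), TRANSFORM:-, EMIT:P4(v=75,ok=T)] out:P3(v=0); in:-
At end of tick 7: ['-', 'P5', '-', 'P4']

Answer: - P5 - P4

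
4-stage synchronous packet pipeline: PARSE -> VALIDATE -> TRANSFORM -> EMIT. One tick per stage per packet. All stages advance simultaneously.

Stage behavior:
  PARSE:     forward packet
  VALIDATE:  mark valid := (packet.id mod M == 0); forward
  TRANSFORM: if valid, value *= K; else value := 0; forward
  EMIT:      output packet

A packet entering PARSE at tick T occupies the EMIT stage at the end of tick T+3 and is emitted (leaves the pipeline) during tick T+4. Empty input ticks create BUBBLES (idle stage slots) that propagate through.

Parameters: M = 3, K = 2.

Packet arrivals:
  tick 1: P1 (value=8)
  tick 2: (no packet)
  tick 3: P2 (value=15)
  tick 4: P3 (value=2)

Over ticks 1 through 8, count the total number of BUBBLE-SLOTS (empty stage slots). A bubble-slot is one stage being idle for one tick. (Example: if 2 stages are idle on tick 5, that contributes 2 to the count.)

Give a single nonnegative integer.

Answer: 20

Derivation:
Tick 1: [PARSE:P1(v=8,ok=F), VALIDATE:-, TRANSFORM:-, EMIT:-] out:-; bubbles=3
Tick 2: [PARSE:-, VALIDATE:P1(v=8,ok=F), TRANSFORM:-, EMIT:-] out:-; bubbles=3
Tick 3: [PARSE:P2(v=15,ok=F), VALIDATE:-, TRANSFORM:P1(v=0,ok=F), EMIT:-] out:-; bubbles=2
Tick 4: [PARSE:P3(v=2,ok=F), VALIDATE:P2(v=15,ok=F), TRANSFORM:-, EMIT:P1(v=0,ok=F)] out:-; bubbles=1
Tick 5: [PARSE:-, VALIDATE:P3(v=2,ok=T), TRANSFORM:P2(v=0,ok=F), EMIT:-] out:P1(v=0); bubbles=2
Tick 6: [PARSE:-, VALIDATE:-, TRANSFORM:P3(v=4,ok=T), EMIT:P2(v=0,ok=F)] out:-; bubbles=2
Tick 7: [PARSE:-, VALIDATE:-, TRANSFORM:-, EMIT:P3(v=4,ok=T)] out:P2(v=0); bubbles=3
Tick 8: [PARSE:-, VALIDATE:-, TRANSFORM:-, EMIT:-] out:P3(v=4); bubbles=4
Total bubble-slots: 20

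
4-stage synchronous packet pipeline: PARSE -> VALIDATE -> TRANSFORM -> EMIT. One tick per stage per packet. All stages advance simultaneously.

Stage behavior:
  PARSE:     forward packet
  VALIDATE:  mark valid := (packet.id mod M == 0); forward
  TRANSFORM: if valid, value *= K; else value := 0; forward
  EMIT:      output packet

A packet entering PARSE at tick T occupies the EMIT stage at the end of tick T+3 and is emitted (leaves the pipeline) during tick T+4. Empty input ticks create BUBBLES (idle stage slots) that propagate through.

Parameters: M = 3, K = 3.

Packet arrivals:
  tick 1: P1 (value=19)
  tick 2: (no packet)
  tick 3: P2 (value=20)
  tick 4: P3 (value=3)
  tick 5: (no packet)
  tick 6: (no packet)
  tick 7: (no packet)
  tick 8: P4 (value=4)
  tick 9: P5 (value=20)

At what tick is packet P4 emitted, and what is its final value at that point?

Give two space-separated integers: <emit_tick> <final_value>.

Answer: 12 0

Derivation:
Tick 1: [PARSE:P1(v=19,ok=F), VALIDATE:-, TRANSFORM:-, EMIT:-] out:-; in:P1
Tick 2: [PARSE:-, VALIDATE:P1(v=19,ok=F), TRANSFORM:-, EMIT:-] out:-; in:-
Tick 3: [PARSE:P2(v=20,ok=F), VALIDATE:-, TRANSFORM:P1(v=0,ok=F), EMIT:-] out:-; in:P2
Tick 4: [PARSE:P3(v=3,ok=F), VALIDATE:P2(v=20,ok=F), TRANSFORM:-, EMIT:P1(v=0,ok=F)] out:-; in:P3
Tick 5: [PARSE:-, VALIDATE:P3(v=3,ok=T), TRANSFORM:P2(v=0,ok=F), EMIT:-] out:P1(v=0); in:-
Tick 6: [PARSE:-, VALIDATE:-, TRANSFORM:P3(v=9,ok=T), EMIT:P2(v=0,ok=F)] out:-; in:-
Tick 7: [PARSE:-, VALIDATE:-, TRANSFORM:-, EMIT:P3(v=9,ok=T)] out:P2(v=0); in:-
Tick 8: [PARSE:P4(v=4,ok=F), VALIDATE:-, TRANSFORM:-, EMIT:-] out:P3(v=9); in:P4
Tick 9: [PARSE:P5(v=20,ok=F), VALIDATE:P4(v=4,ok=F), TRANSFORM:-, EMIT:-] out:-; in:P5
Tick 10: [PARSE:-, VALIDATE:P5(v=20,ok=F), TRANSFORM:P4(v=0,ok=F), EMIT:-] out:-; in:-
Tick 11: [PARSE:-, VALIDATE:-, TRANSFORM:P5(v=0,ok=F), EMIT:P4(v=0,ok=F)] out:-; in:-
Tick 12: [PARSE:-, VALIDATE:-, TRANSFORM:-, EMIT:P5(v=0,ok=F)] out:P4(v=0); in:-
Tick 13: [PARSE:-, VALIDATE:-, TRANSFORM:-, EMIT:-] out:P5(v=0); in:-
P4: arrives tick 8, valid=False (id=4, id%3=1), emit tick 12, final value 0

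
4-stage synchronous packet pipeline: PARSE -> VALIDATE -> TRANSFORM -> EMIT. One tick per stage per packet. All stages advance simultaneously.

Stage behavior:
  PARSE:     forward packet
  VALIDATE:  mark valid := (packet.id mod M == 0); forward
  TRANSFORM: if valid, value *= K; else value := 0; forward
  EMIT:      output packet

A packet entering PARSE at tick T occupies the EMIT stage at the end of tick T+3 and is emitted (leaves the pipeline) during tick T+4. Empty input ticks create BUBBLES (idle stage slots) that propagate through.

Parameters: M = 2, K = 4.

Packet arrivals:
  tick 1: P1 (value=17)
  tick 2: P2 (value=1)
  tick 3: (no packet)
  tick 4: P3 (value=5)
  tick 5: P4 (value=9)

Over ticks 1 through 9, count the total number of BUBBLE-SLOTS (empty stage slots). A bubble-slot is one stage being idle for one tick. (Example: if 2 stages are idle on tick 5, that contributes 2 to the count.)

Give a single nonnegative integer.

Tick 1: [PARSE:P1(v=17,ok=F), VALIDATE:-, TRANSFORM:-, EMIT:-] out:-; bubbles=3
Tick 2: [PARSE:P2(v=1,ok=F), VALIDATE:P1(v=17,ok=F), TRANSFORM:-, EMIT:-] out:-; bubbles=2
Tick 3: [PARSE:-, VALIDATE:P2(v=1,ok=T), TRANSFORM:P1(v=0,ok=F), EMIT:-] out:-; bubbles=2
Tick 4: [PARSE:P3(v=5,ok=F), VALIDATE:-, TRANSFORM:P2(v=4,ok=T), EMIT:P1(v=0,ok=F)] out:-; bubbles=1
Tick 5: [PARSE:P4(v=9,ok=F), VALIDATE:P3(v=5,ok=F), TRANSFORM:-, EMIT:P2(v=4,ok=T)] out:P1(v=0); bubbles=1
Tick 6: [PARSE:-, VALIDATE:P4(v=9,ok=T), TRANSFORM:P3(v=0,ok=F), EMIT:-] out:P2(v=4); bubbles=2
Tick 7: [PARSE:-, VALIDATE:-, TRANSFORM:P4(v=36,ok=T), EMIT:P3(v=0,ok=F)] out:-; bubbles=2
Tick 8: [PARSE:-, VALIDATE:-, TRANSFORM:-, EMIT:P4(v=36,ok=T)] out:P3(v=0); bubbles=3
Tick 9: [PARSE:-, VALIDATE:-, TRANSFORM:-, EMIT:-] out:P4(v=36); bubbles=4
Total bubble-slots: 20

Answer: 20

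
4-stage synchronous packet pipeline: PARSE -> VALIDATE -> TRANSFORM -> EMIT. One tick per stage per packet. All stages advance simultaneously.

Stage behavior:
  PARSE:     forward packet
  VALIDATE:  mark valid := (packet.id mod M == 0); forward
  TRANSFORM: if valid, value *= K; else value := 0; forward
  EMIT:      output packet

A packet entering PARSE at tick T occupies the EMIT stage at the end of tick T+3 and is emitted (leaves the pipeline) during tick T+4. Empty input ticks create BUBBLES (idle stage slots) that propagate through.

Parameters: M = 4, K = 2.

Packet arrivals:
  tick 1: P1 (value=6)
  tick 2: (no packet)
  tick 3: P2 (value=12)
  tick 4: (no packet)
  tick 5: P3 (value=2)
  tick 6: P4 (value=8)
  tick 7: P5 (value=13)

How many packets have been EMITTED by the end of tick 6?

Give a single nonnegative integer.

Answer: 1

Derivation:
Tick 1: [PARSE:P1(v=6,ok=F), VALIDATE:-, TRANSFORM:-, EMIT:-] out:-; in:P1
Tick 2: [PARSE:-, VALIDATE:P1(v=6,ok=F), TRANSFORM:-, EMIT:-] out:-; in:-
Tick 3: [PARSE:P2(v=12,ok=F), VALIDATE:-, TRANSFORM:P1(v=0,ok=F), EMIT:-] out:-; in:P2
Tick 4: [PARSE:-, VALIDATE:P2(v=12,ok=F), TRANSFORM:-, EMIT:P1(v=0,ok=F)] out:-; in:-
Tick 5: [PARSE:P3(v=2,ok=F), VALIDATE:-, TRANSFORM:P2(v=0,ok=F), EMIT:-] out:P1(v=0); in:P3
Tick 6: [PARSE:P4(v=8,ok=F), VALIDATE:P3(v=2,ok=F), TRANSFORM:-, EMIT:P2(v=0,ok=F)] out:-; in:P4
Emitted by tick 6: ['P1']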